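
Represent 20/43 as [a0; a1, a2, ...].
[0; 2, 6, 1, 2]

Euclidean algorithm steps:
20 = 0 × 43 + 20
43 = 2 × 20 + 3
20 = 6 × 3 + 2
3 = 1 × 2 + 1
2 = 2 × 1 + 0
Continued fraction: [0; 2, 6, 1, 2]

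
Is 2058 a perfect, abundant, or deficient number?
abundant

Proper divisors of 2058: sum = 1 + 2 + 3 + 6 + 7 + 14 + 21 + 42 + 49 + 98 + 147 + 294 + 343 + 686 + 1029 = 2742
Since 2742 > 2058, 2058 is abundant.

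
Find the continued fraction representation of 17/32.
[0; 1, 1, 7, 2]

Euclidean algorithm steps:
17 = 0 × 32 + 17
32 = 1 × 17 + 15
17 = 1 × 15 + 2
15 = 7 × 2 + 1
2 = 2 × 1 + 0
Continued fraction: [0; 1, 1, 7, 2]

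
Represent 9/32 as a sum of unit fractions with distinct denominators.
1/4 + 1/32

Greedy algorithm:
9/32: ceiling(32/9) = 4, use 1/4
1/32: ceiling(32/1) = 32, use 1/32
Result: 9/32 = 1/4 + 1/32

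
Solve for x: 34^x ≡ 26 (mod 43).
19

Baby-step giant-step with step n = ⌈√43⌉ = 7.
Baby steps 34^j mod 43 (j:value) for j=0..6: 0:1, 1:34, 2:38, 3:2, 4:25, 5:33, 6:4.
Giant-step multiplier: 34^(-7) ≡ 34^(42-7) = 34^35 ≡ 37 (mod 43).
Giant steps γ_i = 26·37^i mod 43: γ_0=26, γ_1=16, γ_2=33 (in table at j=5).
x = i·n + j = 2·7 + 5 = 19.
Check: 34^19 ≡ 26 (mod 43).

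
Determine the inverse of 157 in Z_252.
61

gcd(157, 252) = 1, so the inverse exists.
Extended Euclidean algorithm on (252, 157):
252 = 1 × 157 + 95  ⟹  95 = (1)·252 + (-1)·157
157 = 1 × 95 + 62  ⟹  62 = (-1)·252 + (2)·157
95 = 1 × 62 + 33  ⟹  33 = (2)·252 + (-3)·157
62 = 1 × 33 + 29  ⟹  29 = (-3)·252 + (5)·157
33 = 1 × 29 + 4  ⟹  4 = (5)·252 + (-8)·157
29 = 7 × 4 + 1  ⟹  1 = (-38)·252 + (61)·157
So (61)·157 ≡ 1 (mod 252), i.e. 157^(-1) ≡ 61 (mod 252).
Check: 157 × 61 = 9577 ≡ 1 (mod 252)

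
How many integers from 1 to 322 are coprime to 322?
132

322 = 2 × 7 × 23
φ(n) = n × ∏(1 - 1/p) for each prime p dividing n
φ(322) = 322 × (1 - 1/2) × (1 - 1/7) × (1 - 1/23) = 132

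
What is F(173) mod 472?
237

Matrix identity: Q^n = [[F_(n+1), F_n], [F_n, F_(n-1)]] with Q = [[1,1],[1,0]].
n = 173 = 10101101₂. Square-and-multiply, entries mod 472:
Q^1 = [[1,1],[1,0]]
Q^2 = (Q^1)² = [[2,1],[1,1]]
Q^5 = (Q^2)²·Q = [[8,5],[5,3]]
Q^10 = (Q^5)² = [[89,55],[55,34]]
Q^21 = (Q^10)²·Q = [[247,90],[90,157]]
Q^43 = (Q^21)²·Q = [[213,197],[197,16]]
Q^86 = (Q^43)² = [[162,273],[273,361]]
Q^173 = (Q^86)²·Q = [[0,237],[237,235]]
F_173 mod 472 = Q^173[0][1] = 237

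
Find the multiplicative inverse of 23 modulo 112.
39

gcd(23, 112) = 1, so the inverse exists.
Extended Euclidean algorithm on (112, 23):
112 = 4 × 23 + 20  ⟹  20 = (1)·112 + (-4)·23
23 = 1 × 20 + 3  ⟹  3 = (-1)·112 + (5)·23
20 = 6 × 3 + 2  ⟹  2 = (7)·112 + (-34)·23
3 = 1 × 2 + 1  ⟹  1 = (-8)·112 + (39)·23
So (39)·23 ≡ 1 (mod 112), i.e. 23^(-1) ≡ 39 (mod 112).
Check: 23 × 39 = 897 ≡ 1 (mod 112)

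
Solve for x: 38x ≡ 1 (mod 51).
47

gcd(38, 51) = 1, so the inverse exists.
Extended Euclidean algorithm on (51, 38):
51 = 1 × 38 + 13  ⟹  13 = (1)·51 + (-1)·38
38 = 2 × 13 + 12  ⟹  12 = (-2)·51 + (3)·38
13 = 1 × 12 + 1  ⟹  1 = (3)·51 + (-4)·38
So (-4)·38 ≡ 1 (mod 51), i.e. 38^(-1) ≡ -4 ≡ 47 (mod 51).
Check: 38 × 47 = 1786 ≡ 1 (mod 51)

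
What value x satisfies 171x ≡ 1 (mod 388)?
59

gcd(171, 388) = 1, so the inverse exists.
Extended Euclidean algorithm on (388, 171):
388 = 2 × 171 + 46  ⟹  46 = (1)·388 + (-2)·171
171 = 3 × 46 + 33  ⟹  33 = (-3)·388 + (7)·171
46 = 1 × 33 + 13  ⟹  13 = (4)·388 + (-9)·171
33 = 2 × 13 + 7  ⟹  7 = (-11)·388 + (25)·171
13 = 1 × 7 + 6  ⟹  6 = (15)·388 + (-34)·171
7 = 1 × 6 + 1  ⟹  1 = (-26)·388 + (59)·171
So (59)·171 ≡ 1 (mod 388), i.e. 171^(-1) ≡ 59 (mod 388).
Check: 171 × 59 = 10089 ≡ 1 (mod 388)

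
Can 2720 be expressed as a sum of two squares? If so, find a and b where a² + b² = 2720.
4² + 52² (a=4, b=52)

Factorization: 2720 = 2^5 × 5 × 17
By Fermat: n is sum of two squares iff every prime p ≡ 3 (mod 4) appears to even power.
All primes ≡ 3 (mod 4) appear to even power.
Search a = 0, 1, 2, … for 2720 - a² a perfect square: first hit at a = 4: 2720 - 16 = 2704 = 52².
2720 = 4² + 52² = 16 + 2704 ✓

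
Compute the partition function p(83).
23338469

p(n) counts ways to write n as a sum of positive integers (order ignored).
Euler's pentagonal recurrence: p(k) = p(k-1) + p(k-2) - p(k-5) - p(k-7) + p(k-12) + p(k-15) - ... (offsets j(3j∓1)/2, signs ++--, p(0)=1, p(<0)=0).
DP table for k = 0..82: p(0)=1, p(1)=1, p(2)=2, p(3)=3, p(4)=5, p(5)=7, p(6)=11, p(7)=15, p(8)=22, p(9)=30, p(10)=42, p(11)=56, p(12)=77, p(13)=101, p(14)=135, p(15)=176, p(16)=231, p(17)=297, p(18)=385, p(19)=490, p(20)=627, p(21)=792, p(22)=1002, p(23)=1255, p(24)=1575, p(25)=1958, p(26)=2436, p(27)=3010, p(28)=3718, p(29)=4565, p(30)=5604, p(31)=6842, p(32)=8349, p(33)=10143, p(34)=12310, p(35)=14883, p(36)=17977, p(37)=21637, p(38)=26015, p(39)=31185, p(40)=37338, p(41)=44583, p(42)=53174, p(43)=63261, p(44)=75175, p(45)=89134, p(46)=105558, p(47)=124754, p(48)=147273, p(49)=173525, p(50)=204226, p(51)=239943, p(52)=281589, p(53)=329931, p(54)=386155, p(55)=451276, p(56)=526823, p(57)=614154, p(58)=715220, p(59)=831820, p(60)=966467, p(61)=1121505, p(62)=1300156, p(63)=1505499, p(64)=1741630, p(65)=2012558, p(66)=2323520, p(67)=2679689, p(68)=3087735, p(69)=3554345, p(70)=4087968, p(71)=4697205, p(72)=5392783, p(73)=6185689, p(74)=7089500, p(75)=8118264, p(76)=9289091, p(77)=10619863, p(78)=12132164, p(79)=13848650, p(80)=15796476, p(81)=18004327, p(82)=20506255.
Final step: p(83) = p(82) + p(81) - p(78) - p(76) + p(71) + p(68) - p(61) - p(57) + p(48) + p(43) - p(32) - p(26) + p(13) + p(6)
= 20506255 + 18004327 - 12132164 - 9289091 + 4697205 + 3087735 - 1121505 - 614154 + 147273 + 63261 - 8349 - 2436 + 101 + 11
= 23338469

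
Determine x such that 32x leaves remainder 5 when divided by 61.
x ≡ 44 (mod 61)

gcd(32, 61) = 1, which divides 5, so solutions exist.
Find 32^(-1) mod 61 by the extended Euclidean algorithm:
61 = 1 × 32 + 29  ⟹  29 = (1)·61 + (-1)·32
32 = 1 × 29 + 3  ⟹  3 = (-1)·61 + (2)·32
29 = 9 × 3 + 2  ⟹  2 = (10)·61 + (-19)·32
3 = 1 × 2 + 1  ⟹  1 = (-11)·61 + (21)·32
So (21)·32 ≡ 1 (mod 61), i.e. 32^(-1) ≡ 21 (mod 61).
x ≡ 21 × 5 = 105 ≡ 44 (mod 61).
Check: 32 × 44 = 1408 ≡ 5 (mod 61).
Unique solution: x ≡ 44 (mod 61)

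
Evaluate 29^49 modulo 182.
29

Repeated squaring. Binary of 49 = 110001.
29^1 ≡ 29 (mod 182); 29^2 ≡ 113 (mod 182); 29^4 ≡ 29 (mod 182); 29^8 ≡ 113 (mod 182); 29^16 ≡ 29 (mod 182); 29^32 ≡ 113 (mod 182)
29^49 = 29^1 × 29^16 × 29^32 ≡ 29 (mod 182)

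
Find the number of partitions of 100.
190569292

p(n) counts ways to write n as a sum of positive integers (order ignored).
Euler's pentagonal recurrence: p(k) = p(k-1) + p(k-2) - p(k-5) - p(k-7) + p(k-12) + p(k-15) - ... (offsets j(3j∓1)/2, signs ++--, p(0)=1, p(<0)=0).
DP table for k = 0..99: p(0)=1, p(1)=1, p(2)=2, p(3)=3, p(4)=5, p(5)=7, p(6)=11, p(7)=15, p(8)=22, p(9)=30, p(10)=42, p(11)=56, p(12)=77, p(13)=101, p(14)=135, p(15)=176, p(16)=231, p(17)=297, p(18)=385, p(19)=490, p(20)=627, p(21)=792, p(22)=1002, p(23)=1255, p(24)=1575, p(25)=1958, p(26)=2436, p(27)=3010, p(28)=3718, p(29)=4565, p(30)=5604, p(31)=6842, p(32)=8349, p(33)=10143, p(34)=12310, p(35)=14883, p(36)=17977, p(37)=21637, p(38)=26015, p(39)=31185, p(40)=37338, p(41)=44583, p(42)=53174, p(43)=63261, p(44)=75175, p(45)=89134, p(46)=105558, p(47)=124754, p(48)=147273, p(49)=173525, p(50)=204226, p(51)=239943, p(52)=281589, p(53)=329931, p(54)=386155, p(55)=451276, p(56)=526823, p(57)=614154, p(58)=715220, p(59)=831820, p(60)=966467, p(61)=1121505, p(62)=1300156, p(63)=1505499, p(64)=1741630, p(65)=2012558, p(66)=2323520, p(67)=2679689, p(68)=3087735, p(69)=3554345, p(70)=4087968, p(71)=4697205, p(72)=5392783, p(73)=6185689, p(74)=7089500, p(75)=8118264, p(76)=9289091, p(77)=10619863, p(78)=12132164, p(79)=13848650, p(80)=15796476, p(81)=18004327, p(82)=20506255, p(83)=23338469, p(84)=26543660, p(85)=30167357, p(86)=34262962, p(87)=38887673, p(88)=44108109, p(89)=49995925, p(90)=56634173, p(91)=64112359, p(92)=72533807, p(93)=82010177, p(94)=92669720, p(95)=104651419, p(96)=118114304, p(97)=133230930, p(98)=150198136, p(99)=169229875.
Final step: p(100) = p(99) + p(98) - p(95) - p(93) + p(88) + p(85) - p(78) - p(74) + p(65) + p(60) - p(49) - p(43) + p(30) + p(23) - p(8) - p(0)
= 169229875 + 150198136 - 104651419 - 82010177 + 44108109 + 30167357 - 12132164 - 7089500 + 2012558 + 966467 - 173525 - 63261 + 5604 + 1255 - 22 - 1
= 190569292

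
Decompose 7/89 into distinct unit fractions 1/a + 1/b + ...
1/13 + 1/579 + 1/669903

Greedy algorithm:
7/89: ceiling(89/7) = 13, use 1/13
2/1157: ceiling(1157/2) = 579, use 1/579
1/669903: ceiling(669903/1) = 669903, use 1/669903
Result: 7/89 = 1/13 + 1/579 + 1/669903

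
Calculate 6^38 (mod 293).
91

Repeated squaring. Binary of 38 = 100110.
6^1 ≡ 6 (mod 293); 6^2 ≡ 36 (mod 293); 6^4 ≡ 124 (mod 293); 6^8 ≡ 140 (mod 293); 6^16 ≡ 262 (mod 293); 6^32 ≡ 82 (mod 293)
6^38 = 6^2 × 6^4 × 6^32 ≡ 91 (mod 293)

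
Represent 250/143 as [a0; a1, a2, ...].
[1; 1, 2, 1, 35]

Euclidean algorithm steps:
250 = 1 × 143 + 107
143 = 1 × 107 + 36
107 = 2 × 36 + 35
36 = 1 × 35 + 1
35 = 35 × 1 + 0
Continued fraction: [1; 1, 2, 1, 35]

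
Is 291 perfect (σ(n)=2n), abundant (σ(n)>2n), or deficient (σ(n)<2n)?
deficient

Proper divisors of 291: sum = 1 + 3 + 97 = 101
Since 101 < 291, 291 is deficient.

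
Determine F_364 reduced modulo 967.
144

Matrix identity: Q^n = [[F_(n+1), F_n], [F_n, F_(n-1)]] with Q = [[1,1],[1,0]].
n = 364 = 101101100₂. Square-and-multiply, entries mod 967:
Q^1 = [[1,1],[1,0]]
Q^2 = (Q^1)² = [[2,1],[1,1]]
Q^5 = (Q^2)²·Q = [[8,5],[5,3]]
Q^11 = (Q^5)²·Q = [[144,89],[89,55]]
Q^22 = (Q^11)² = [[614,305],[305,309]]
Q^45 = (Q^22)²·Q = [[177,59],[59,118]]
Q^91 = (Q^45)²·Q = [[964,965],[965,966]]
Q^182 = (Q^91)² = [[13,8],[8,5]]
Q^364 = (Q^182)² = [[233,144],[144,89]]
F_364 mod 967 = Q^364[0][1] = 144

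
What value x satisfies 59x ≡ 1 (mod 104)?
67

gcd(59, 104) = 1, so the inverse exists.
Extended Euclidean algorithm on (104, 59):
104 = 1 × 59 + 45  ⟹  45 = (1)·104 + (-1)·59
59 = 1 × 45 + 14  ⟹  14 = (-1)·104 + (2)·59
45 = 3 × 14 + 3  ⟹  3 = (4)·104 + (-7)·59
14 = 4 × 3 + 2  ⟹  2 = (-17)·104 + (30)·59
3 = 1 × 2 + 1  ⟹  1 = (21)·104 + (-37)·59
So (-37)·59 ≡ 1 (mod 104), i.e. 59^(-1) ≡ -37 ≡ 67 (mod 104).
Check: 59 × 67 = 3953 ≡ 1 (mod 104)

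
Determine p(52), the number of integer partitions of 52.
281589

p(n) counts ways to write n as a sum of positive integers (order ignored).
Euler's pentagonal recurrence: p(k) = p(k-1) + p(k-2) - p(k-5) - p(k-7) + p(k-12) + p(k-15) - ... (offsets j(3j∓1)/2, signs ++--, p(0)=1, p(<0)=0).
DP table for k = 0..51: p(0)=1, p(1)=1, p(2)=2, p(3)=3, p(4)=5, p(5)=7, p(6)=11, p(7)=15, p(8)=22, p(9)=30, p(10)=42, p(11)=56, p(12)=77, p(13)=101, p(14)=135, p(15)=176, p(16)=231, p(17)=297, p(18)=385, p(19)=490, p(20)=627, p(21)=792, p(22)=1002, p(23)=1255, p(24)=1575, p(25)=1958, p(26)=2436, p(27)=3010, p(28)=3718, p(29)=4565, p(30)=5604, p(31)=6842, p(32)=8349, p(33)=10143, p(34)=12310, p(35)=14883, p(36)=17977, p(37)=21637, p(38)=26015, p(39)=31185, p(40)=37338, p(41)=44583, p(42)=53174, p(43)=63261, p(44)=75175, p(45)=89134, p(46)=105558, p(47)=124754, p(48)=147273, p(49)=173525, p(50)=204226, p(51)=239943.
Final step: p(52) = p(51) + p(50) - p(47) - p(45) + p(40) + p(37) - p(30) - p(26) + p(17) + p(12) - p(1)
= 239943 + 204226 - 124754 - 89134 + 37338 + 21637 - 5604 - 2436 + 297 + 77 - 1
= 281589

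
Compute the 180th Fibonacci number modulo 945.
675

Matrix identity: Q^n = [[F_(n+1), F_n], [F_n, F_(n-1)]] with Q = [[1,1],[1,0]].
n = 180 = 10110100₂. Square-and-multiply, entries mod 945:
Q^1 = [[1,1],[1,0]]
Q^2 = (Q^1)² = [[2,1],[1,1]]
Q^5 = (Q^2)²·Q = [[8,5],[5,3]]
Q^11 = (Q^5)²·Q = [[144,89],[89,55]]
Q^22 = (Q^11)² = [[307,701],[701,551]]
Q^45 = (Q^22)²·Q = [[188,695],[695,438]]
Q^90 = (Q^45)² = [[509,370],[370,139]]
Q^180 = (Q^90)² = [[26,675],[675,296]]
F_180 mod 945 = Q^180[0][1] = 675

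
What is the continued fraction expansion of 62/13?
[4; 1, 3, 3]

Euclidean algorithm steps:
62 = 4 × 13 + 10
13 = 1 × 10 + 3
10 = 3 × 3 + 1
3 = 3 × 1 + 0
Continued fraction: [4; 1, 3, 3]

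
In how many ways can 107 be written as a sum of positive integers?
431149389

p(n) counts ways to write n as a sum of positive integers (order ignored).
Euler's pentagonal recurrence: p(k) = p(k-1) + p(k-2) - p(k-5) - p(k-7) + p(k-12) + p(k-15) - ... (offsets j(3j∓1)/2, signs ++--, p(0)=1, p(<0)=0).
DP table for k = 0..106: p(0)=1, p(1)=1, p(2)=2, p(3)=3, p(4)=5, p(5)=7, p(6)=11, p(7)=15, p(8)=22, p(9)=30, p(10)=42, p(11)=56, p(12)=77, p(13)=101, p(14)=135, p(15)=176, p(16)=231, p(17)=297, p(18)=385, p(19)=490, p(20)=627, p(21)=792, p(22)=1002, p(23)=1255, p(24)=1575, p(25)=1958, p(26)=2436, p(27)=3010, p(28)=3718, p(29)=4565, p(30)=5604, p(31)=6842, p(32)=8349, p(33)=10143, p(34)=12310, p(35)=14883, p(36)=17977, p(37)=21637, p(38)=26015, p(39)=31185, p(40)=37338, p(41)=44583, p(42)=53174, p(43)=63261, p(44)=75175, p(45)=89134, p(46)=105558, p(47)=124754, p(48)=147273, p(49)=173525, p(50)=204226, p(51)=239943, p(52)=281589, p(53)=329931, p(54)=386155, p(55)=451276, p(56)=526823, p(57)=614154, p(58)=715220, p(59)=831820, p(60)=966467, p(61)=1121505, p(62)=1300156, p(63)=1505499, p(64)=1741630, p(65)=2012558, p(66)=2323520, p(67)=2679689, p(68)=3087735, p(69)=3554345, p(70)=4087968, p(71)=4697205, p(72)=5392783, p(73)=6185689, p(74)=7089500, p(75)=8118264, p(76)=9289091, p(77)=10619863, p(78)=12132164, p(79)=13848650, p(80)=15796476, p(81)=18004327, p(82)=20506255, p(83)=23338469, p(84)=26543660, p(85)=30167357, p(86)=34262962, p(87)=38887673, p(88)=44108109, p(89)=49995925, p(90)=56634173, p(91)=64112359, p(92)=72533807, p(93)=82010177, p(94)=92669720, p(95)=104651419, p(96)=118114304, p(97)=133230930, p(98)=150198136, p(99)=169229875, p(100)=190569292, p(101)=214481126, p(102)=241265379, p(103)=271248950, p(104)=304801365, p(105)=342325709, p(106)=384276336.
Final step: p(107) = p(106) + p(105) - p(102) - p(100) + p(95) + p(92) - p(85) - p(81) + p(72) + p(67) - p(56) - p(50) + p(37) + p(30) - p(15) - p(7)
= 384276336 + 342325709 - 241265379 - 190569292 + 104651419 + 72533807 - 30167357 - 18004327 + 5392783 + 2679689 - 526823 - 204226 + 21637 + 5604 - 176 - 15
= 431149389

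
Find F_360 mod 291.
117

Matrix identity: Q^n = [[F_(n+1), F_n], [F_n, F_(n-1)]] with Q = [[1,1],[1,0]].
n = 360 = 101101000₂. Square-and-multiply, entries mod 291:
Q^1 = [[1,1],[1,0]]
Q^2 = (Q^1)² = [[2,1],[1,1]]
Q^5 = (Q^2)²·Q = [[8,5],[5,3]]
Q^11 = (Q^5)²·Q = [[144,89],[89,55]]
Q^22 = (Q^11)² = [[139,251],[251,179]]
Q^45 = (Q^22)²·Q = [[53,260],[260,84]]
Q^90 = (Q^45)² = [[278,118],[118,160]]
Q^180 = (Q^90)² = [[125,177],[177,239]]
Q^360 = (Q^180)² = [[103,117],[117,277]]
F_360 mod 291 = Q^360[0][1] = 117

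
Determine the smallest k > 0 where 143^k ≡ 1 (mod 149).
74

149 is prime, so ord(143) divides φ(149) = 148.
Divisors of 148: 1, 2, 4, 37, 74, 148.
Repeated squaring: 143^1 ≡ 143, 143^2 ≡ 36, 143^4 ≡ 104, 143^8 ≡ 88, 143^16 ≡ 145, 143^32 ≡ 16, 143^64 ≡ 107, 143^128 ≡ 125 (mod 149).
Test 143^d mod 149 for each divisor d in increasing order:
143^1 ≡ 143
143^2 ≡ 36
143^4 ≡ 104
143^37 = 143^32·143^4·143^1 ≡ 148
143^74 = 143^64·143^8·143^2 ≡ 1  ← first divisor giving 1
The order is 74.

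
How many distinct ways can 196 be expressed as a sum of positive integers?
2814570987591

p(n) counts ways to write n as a sum of positive integers (order ignored).
Euler's pentagonal recurrence: p(k) = p(k-1) + p(k-2) - p(k-5) - p(k-7) + p(k-12) + p(k-15) - ... (offsets j(3j∓1)/2, signs ++--, p(0)=1, p(<0)=0).
DP table for k = 0..195: p(0)=1, p(1)=1, p(2)=2, p(3)=3, p(4)=5, p(5)=7, p(6)=11, p(7)=15, p(8)=22, p(9)=30, p(10)=42, p(11)=56, p(12)=77, p(13)=101, p(14)=135, p(15)=176, p(16)=231, p(17)=297, p(18)=385, p(19)=490, p(20)=627, p(21)=792, p(22)=1002, p(23)=1255, p(24)=1575, p(25)=1958, p(26)=2436, p(27)=3010, p(28)=3718, p(29)=4565, p(30)=5604, p(31)=6842, p(32)=8349, p(33)=10143, p(34)=12310, p(35)=14883, p(36)=17977, p(37)=21637, p(38)=26015, p(39)=31185, p(40)=37338, p(41)=44583, p(42)=53174, p(43)=63261, p(44)=75175, p(45)=89134, p(46)=105558, p(47)=124754, p(48)=147273, p(49)=173525, p(50)=204226, p(51)=239943, p(52)=281589, p(53)=329931, p(54)=386155, p(55)=451276, p(56)=526823, p(57)=614154, p(58)=715220, p(59)=831820, p(60)=966467, p(61)=1121505, p(62)=1300156, p(63)=1505499, p(64)=1741630, p(65)=2012558, p(66)=2323520, p(67)=2679689, p(68)=3087735, p(69)=3554345, p(70)=4087968, p(71)=4697205, p(72)=5392783, p(73)=6185689, p(74)=7089500, p(75)=8118264, p(76)=9289091, p(77)=10619863, p(78)=12132164, p(79)=13848650, p(80)=15796476, p(81)=18004327, p(82)=20506255, p(83)=23338469, p(84)=26543660, p(85)=30167357, p(86)=34262962, p(87)=38887673, p(88)=44108109, p(89)=49995925, p(90)=56634173, p(91)=64112359, p(92)=72533807, p(93)=82010177, p(94)=92669720, p(95)=104651419, p(96)=118114304, p(97)=133230930, p(98)=150198136, p(99)=169229875, p(100)=190569292, p(101)=214481126, p(102)=241265379, p(103)=271248950, p(104)=304801365, p(105)=342325709, p(106)=384276336, p(107)=431149389, p(108)=483502844, p(109)=541946240, p(110)=607163746, p(111)=679903203, p(112)=761002156, p(113)=851376628, p(114)=952050665, p(115)=1064144451, p(116)=1188908248, p(117)=1327710076, p(118)=1482074143, p(119)=1653668665, p(120)=1844349560, p(121)=2056148051, p(122)=2291320912, p(123)=2552338241, p(124)=2841940500, p(125)=3163127352, p(126)=3519222692, p(127)=3913864295, p(128)=4351078600, p(129)=4835271870, p(130)=5371315400, p(131)=5964539504, p(132)=6620830889, p(133)=7346629512, p(134)=8149040695, p(135)=9035836076, p(136)=10015581680, p(137)=11097645016, p(138)=12292341831, p(139)=13610949895, p(140)=15065878135, p(141)=16670689208, p(142)=18440293320, p(143)=20390982757, p(144)=22540654445, p(145)=24908858009, p(146)=27517052599, p(147)=30388671978, p(148)=33549419497, p(149)=37027355200, p(150)=40853235313, p(151)=45060624582, p(152)=49686288421, p(153)=54770336324, p(154)=60356673280, p(155)=66493182097, p(156)=73232243759, p(157)=80630964769, p(158)=88751778802, p(159)=97662728555, p(160)=107438159466, p(161)=118159068427, p(162)=129913904637, p(163)=142798995930, p(164)=156919475295, p(165)=172389800255, p(166)=189334822579, p(167)=207890420102, p(168)=228204732751, p(169)=250438925115, p(170)=274768617130, p(171)=301384802048, p(172)=330495499613, p(173)=362326859895, p(174)=397125074750, p(175)=435157697830, p(176)=476715857290, p(177)=522115831195, p(178)=571701605655, p(179)=625846753120, p(180)=684957390936, p(181)=749474411781, p(182)=819876908323, p(183)=896684817527, p(184)=980462880430, p(185)=1071823774337, p(186)=1171432692373, p(187)=1280011042268, p(188)=1398341745571, p(189)=1527273599625, p(190)=1667727404093, p(191)=1820701100652, p(192)=1987276856363, p(193)=2168627105469, p(194)=2366022741845, p(195)=2580840212973.
Final step: p(196) = p(195) + p(194) - p(191) - p(189) + p(184) + p(181) - p(174) - p(170) + p(161) + p(156) - p(145) - p(139) + p(126) + p(119) - p(104) - p(96) + p(79) + p(70) - p(51) - p(41) + p(20) + p(9)
= 2580840212973 + 2366022741845 - 1820701100652 - 1527273599625 + 980462880430 + 749474411781 - 397125074750 - 274768617130 + 118159068427 + 73232243759 - 24908858009 - 13610949895 + 3519222692 + 1653668665 - 304801365 - 118114304 + 13848650 + 4087968 - 239943 - 44583 + 627 + 30
= 2814570987591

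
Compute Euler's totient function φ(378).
108

378 = 2 × 3^3 × 7
φ(n) = n × ∏(1 - 1/p) for each prime p dividing n
φ(378) = 378 × (1 - 1/2) × (1 - 1/3) × (1 - 1/7) = 108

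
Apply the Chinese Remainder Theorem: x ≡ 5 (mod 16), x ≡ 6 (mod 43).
565

Using Chinese Remainder Theorem:
M = 16 × 43 = 688
M1 = 43, M2 = 16
y1 = 43^(-1) mod 16 = 3
y2 = 16^(-1) mod 43 = 35
x = (5×43×3 + 6×16×35) mod 688 = 565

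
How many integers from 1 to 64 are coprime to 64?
32

64 = 2^6
φ(n) = n × ∏(1 - 1/p) for each prime p dividing n
φ(64) = 64 × (1 - 1/2) = 32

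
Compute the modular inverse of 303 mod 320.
207

gcd(303, 320) = 1, so the inverse exists.
Extended Euclidean algorithm on (320, 303):
320 = 1 × 303 + 17  ⟹  17 = (1)·320 + (-1)·303
303 = 17 × 17 + 14  ⟹  14 = (-17)·320 + (18)·303
17 = 1 × 14 + 3  ⟹  3 = (18)·320 + (-19)·303
14 = 4 × 3 + 2  ⟹  2 = (-89)·320 + (94)·303
3 = 1 × 2 + 1  ⟹  1 = (107)·320 + (-113)·303
So (-113)·303 ≡ 1 (mod 320), i.e. 303^(-1) ≡ -113 ≡ 207 (mod 320).
Check: 303 × 207 = 62721 ≡ 1 (mod 320)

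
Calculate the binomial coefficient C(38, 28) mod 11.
0

Using Lucas' theorem:
Write n=38 and k=28 in base 11:
n in base 11: [3, 5]
k in base 11: [2, 6]
C(38,28) mod 11 = ∏ C(n_i, k_i) mod 11
Digit binomials (mod 11): C(3,2) = 3; C(5,6) = 0 (k_i > n_i)
Product: 3 × 0 = 0 ≡ 0 (mod 11)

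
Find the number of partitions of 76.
9289091

p(n) counts ways to write n as a sum of positive integers (order ignored).
Euler's pentagonal recurrence: p(k) = p(k-1) + p(k-2) - p(k-5) - p(k-7) + p(k-12) + p(k-15) - ... (offsets j(3j∓1)/2, signs ++--, p(0)=1, p(<0)=0).
DP table for k = 0..75: p(0)=1, p(1)=1, p(2)=2, p(3)=3, p(4)=5, p(5)=7, p(6)=11, p(7)=15, p(8)=22, p(9)=30, p(10)=42, p(11)=56, p(12)=77, p(13)=101, p(14)=135, p(15)=176, p(16)=231, p(17)=297, p(18)=385, p(19)=490, p(20)=627, p(21)=792, p(22)=1002, p(23)=1255, p(24)=1575, p(25)=1958, p(26)=2436, p(27)=3010, p(28)=3718, p(29)=4565, p(30)=5604, p(31)=6842, p(32)=8349, p(33)=10143, p(34)=12310, p(35)=14883, p(36)=17977, p(37)=21637, p(38)=26015, p(39)=31185, p(40)=37338, p(41)=44583, p(42)=53174, p(43)=63261, p(44)=75175, p(45)=89134, p(46)=105558, p(47)=124754, p(48)=147273, p(49)=173525, p(50)=204226, p(51)=239943, p(52)=281589, p(53)=329931, p(54)=386155, p(55)=451276, p(56)=526823, p(57)=614154, p(58)=715220, p(59)=831820, p(60)=966467, p(61)=1121505, p(62)=1300156, p(63)=1505499, p(64)=1741630, p(65)=2012558, p(66)=2323520, p(67)=2679689, p(68)=3087735, p(69)=3554345, p(70)=4087968, p(71)=4697205, p(72)=5392783, p(73)=6185689, p(74)=7089500, p(75)=8118264.
Final step: p(76) = p(75) + p(74) - p(71) - p(69) + p(64) + p(61) - p(54) - p(50) + p(41) + p(36) - p(25) - p(19) + p(6)
= 8118264 + 7089500 - 4697205 - 3554345 + 1741630 + 1121505 - 386155 - 204226 + 44583 + 17977 - 1958 - 490 + 11
= 9289091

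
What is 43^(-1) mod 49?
8

gcd(43, 49) = 1, so the inverse exists.
Extended Euclidean algorithm on (49, 43):
49 = 1 × 43 + 6  ⟹  6 = (1)·49 + (-1)·43
43 = 7 × 6 + 1  ⟹  1 = (-7)·49 + (8)·43
So (8)·43 ≡ 1 (mod 49), i.e. 43^(-1) ≡ 8 (mod 49).
Check: 43 × 8 = 344 ≡ 1 (mod 49)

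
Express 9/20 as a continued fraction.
[0; 2, 4, 2]

Euclidean algorithm steps:
9 = 0 × 20 + 9
20 = 2 × 9 + 2
9 = 4 × 2 + 1
2 = 2 × 1 + 0
Continued fraction: [0; 2, 4, 2]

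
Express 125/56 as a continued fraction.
[2; 4, 3, 4]

Euclidean algorithm steps:
125 = 2 × 56 + 13
56 = 4 × 13 + 4
13 = 3 × 4 + 1
4 = 4 × 1 + 0
Continued fraction: [2; 4, 3, 4]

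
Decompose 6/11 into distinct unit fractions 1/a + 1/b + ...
1/2 + 1/22

Greedy algorithm:
6/11: ceiling(11/6) = 2, use 1/2
1/22: ceiling(22/1) = 22, use 1/22
Result: 6/11 = 1/2 + 1/22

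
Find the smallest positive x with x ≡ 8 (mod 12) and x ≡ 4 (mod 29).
236

Using Chinese Remainder Theorem:
M = 12 × 29 = 348
M1 = 29, M2 = 12
y1 = 29^(-1) mod 12 = 5
y2 = 12^(-1) mod 29 = 17
x = (8×29×5 + 4×12×17) mod 348 = 236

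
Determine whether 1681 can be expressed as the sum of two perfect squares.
0² + 41² (a=0, b=41)

Factorization: 1681 = 41^2
By Fermat: n is sum of two squares iff every prime p ≡ 3 (mod 4) appears to even power.
All primes ≡ 3 (mod 4) appear to even power.
Search a = 0, 1, 2, … for 1681 - a² a perfect square: first hit at a = 0: 1681 - 0 = 1681 = 41².
1681 = 0² + 41² = 0 + 1681 ✓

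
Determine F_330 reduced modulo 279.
217

Matrix identity: Q^n = [[F_(n+1), F_n], [F_n, F_(n-1)]] with Q = [[1,1],[1,0]].
n = 330 = 101001010₂. Square-and-multiply, entries mod 279:
Q^1 = [[1,1],[1,0]]
Q^2 = (Q^1)² = [[2,1],[1,1]]
Q^5 = (Q^2)²·Q = [[8,5],[5,3]]
Q^10 = (Q^5)² = [[89,55],[55,34]]
Q^20 = (Q^10)² = [[65,69],[69,275]]
Q^41 = (Q^20)²·Q = [[82,58],[58,24]]
Q^82 = (Q^41)² = [[44,10],[10,34]]
Q^165 = (Q^82)²·Q = [[26,83],[83,222]]
Q^330 = (Q^165)² = [[32,217],[217,94]]
F_330 mod 279 = Q^330[0][1] = 217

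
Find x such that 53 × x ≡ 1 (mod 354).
167

gcd(53, 354) = 1, so the inverse exists.
Extended Euclidean algorithm on (354, 53):
354 = 6 × 53 + 36  ⟹  36 = (1)·354 + (-6)·53
53 = 1 × 36 + 17  ⟹  17 = (-1)·354 + (7)·53
36 = 2 × 17 + 2  ⟹  2 = (3)·354 + (-20)·53
17 = 8 × 2 + 1  ⟹  1 = (-25)·354 + (167)·53
So (167)·53 ≡ 1 (mod 354), i.e. 53^(-1) ≡ 167 (mod 354).
Check: 53 × 167 = 8851 ≡ 1 (mod 354)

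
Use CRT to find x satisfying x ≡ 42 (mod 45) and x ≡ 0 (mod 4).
132

Using Chinese Remainder Theorem:
M = 45 × 4 = 180
M1 = 4, M2 = 45
y1 = 4^(-1) mod 45 = 34
y2 = 45^(-1) mod 4 = 1
x = (42×4×34 + 0×45×1) mod 180 = 132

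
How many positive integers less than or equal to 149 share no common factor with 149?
148

149 = 149
φ(n) = n × ∏(1 - 1/p) for each prime p dividing n
φ(149) = 149 × (1 - 1/149) = 148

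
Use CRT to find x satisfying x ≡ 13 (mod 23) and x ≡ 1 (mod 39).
703

Using Chinese Remainder Theorem:
M = 23 × 39 = 897
M1 = 39, M2 = 23
y1 = 39^(-1) mod 23 = 13
y2 = 23^(-1) mod 39 = 17
x = (13×39×13 + 1×23×17) mod 897 = 703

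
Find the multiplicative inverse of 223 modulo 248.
119

gcd(223, 248) = 1, so the inverse exists.
Extended Euclidean algorithm on (248, 223):
248 = 1 × 223 + 25  ⟹  25 = (1)·248 + (-1)·223
223 = 8 × 25 + 23  ⟹  23 = (-8)·248 + (9)·223
25 = 1 × 23 + 2  ⟹  2 = (9)·248 + (-10)·223
23 = 11 × 2 + 1  ⟹  1 = (-107)·248 + (119)·223
So (119)·223 ≡ 1 (mod 248), i.e. 223^(-1) ≡ 119 (mod 248).
Check: 223 × 119 = 26537 ≡ 1 (mod 248)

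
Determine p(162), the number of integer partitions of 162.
129913904637

p(n) counts ways to write n as a sum of positive integers (order ignored).
Euler's pentagonal recurrence: p(k) = p(k-1) + p(k-2) - p(k-5) - p(k-7) + p(k-12) + p(k-15) - ... (offsets j(3j∓1)/2, signs ++--, p(0)=1, p(<0)=0).
DP table for k = 0..161: p(0)=1, p(1)=1, p(2)=2, p(3)=3, p(4)=5, p(5)=7, p(6)=11, p(7)=15, p(8)=22, p(9)=30, p(10)=42, p(11)=56, p(12)=77, p(13)=101, p(14)=135, p(15)=176, p(16)=231, p(17)=297, p(18)=385, p(19)=490, p(20)=627, p(21)=792, p(22)=1002, p(23)=1255, p(24)=1575, p(25)=1958, p(26)=2436, p(27)=3010, p(28)=3718, p(29)=4565, p(30)=5604, p(31)=6842, p(32)=8349, p(33)=10143, p(34)=12310, p(35)=14883, p(36)=17977, p(37)=21637, p(38)=26015, p(39)=31185, p(40)=37338, p(41)=44583, p(42)=53174, p(43)=63261, p(44)=75175, p(45)=89134, p(46)=105558, p(47)=124754, p(48)=147273, p(49)=173525, p(50)=204226, p(51)=239943, p(52)=281589, p(53)=329931, p(54)=386155, p(55)=451276, p(56)=526823, p(57)=614154, p(58)=715220, p(59)=831820, p(60)=966467, p(61)=1121505, p(62)=1300156, p(63)=1505499, p(64)=1741630, p(65)=2012558, p(66)=2323520, p(67)=2679689, p(68)=3087735, p(69)=3554345, p(70)=4087968, p(71)=4697205, p(72)=5392783, p(73)=6185689, p(74)=7089500, p(75)=8118264, p(76)=9289091, p(77)=10619863, p(78)=12132164, p(79)=13848650, p(80)=15796476, p(81)=18004327, p(82)=20506255, p(83)=23338469, p(84)=26543660, p(85)=30167357, p(86)=34262962, p(87)=38887673, p(88)=44108109, p(89)=49995925, p(90)=56634173, p(91)=64112359, p(92)=72533807, p(93)=82010177, p(94)=92669720, p(95)=104651419, p(96)=118114304, p(97)=133230930, p(98)=150198136, p(99)=169229875, p(100)=190569292, p(101)=214481126, p(102)=241265379, p(103)=271248950, p(104)=304801365, p(105)=342325709, p(106)=384276336, p(107)=431149389, p(108)=483502844, p(109)=541946240, p(110)=607163746, p(111)=679903203, p(112)=761002156, p(113)=851376628, p(114)=952050665, p(115)=1064144451, p(116)=1188908248, p(117)=1327710076, p(118)=1482074143, p(119)=1653668665, p(120)=1844349560, p(121)=2056148051, p(122)=2291320912, p(123)=2552338241, p(124)=2841940500, p(125)=3163127352, p(126)=3519222692, p(127)=3913864295, p(128)=4351078600, p(129)=4835271870, p(130)=5371315400, p(131)=5964539504, p(132)=6620830889, p(133)=7346629512, p(134)=8149040695, p(135)=9035836076, p(136)=10015581680, p(137)=11097645016, p(138)=12292341831, p(139)=13610949895, p(140)=15065878135, p(141)=16670689208, p(142)=18440293320, p(143)=20390982757, p(144)=22540654445, p(145)=24908858009, p(146)=27517052599, p(147)=30388671978, p(148)=33549419497, p(149)=37027355200, p(150)=40853235313, p(151)=45060624582, p(152)=49686288421, p(153)=54770336324, p(154)=60356673280, p(155)=66493182097, p(156)=73232243759, p(157)=80630964769, p(158)=88751778802, p(159)=97662728555, p(160)=107438159466, p(161)=118159068427.
Final step: p(162) = p(161) + p(160) - p(157) - p(155) + p(150) + p(147) - p(140) - p(136) + p(127) + p(122) - p(111) - p(105) + p(92) + p(85) - p(70) - p(62) + p(45) + p(36) - p(17) - p(7)
= 118159068427 + 107438159466 - 80630964769 - 66493182097 + 40853235313 + 30388671978 - 15065878135 - 10015581680 + 3913864295 + 2291320912 - 679903203 - 342325709 + 72533807 + 30167357 - 4087968 - 1300156 + 89134 + 17977 - 297 - 15
= 129913904637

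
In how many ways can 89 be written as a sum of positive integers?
49995925

p(n) counts ways to write n as a sum of positive integers (order ignored).
Euler's pentagonal recurrence: p(k) = p(k-1) + p(k-2) - p(k-5) - p(k-7) + p(k-12) + p(k-15) - ... (offsets j(3j∓1)/2, signs ++--, p(0)=1, p(<0)=0).
DP table for k = 0..88: p(0)=1, p(1)=1, p(2)=2, p(3)=3, p(4)=5, p(5)=7, p(6)=11, p(7)=15, p(8)=22, p(9)=30, p(10)=42, p(11)=56, p(12)=77, p(13)=101, p(14)=135, p(15)=176, p(16)=231, p(17)=297, p(18)=385, p(19)=490, p(20)=627, p(21)=792, p(22)=1002, p(23)=1255, p(24)=1575, p(25)=1958, p(26)=2436, p(27)=3010, p(28)=3718, p(29)=4565, p(30)=5604, p(31)=6842, p(32)=8349, p(33)=10143, p(34)=12310, p(35)=14883, p(36)=17977, p(37)=21637, p(38)=26015, p(39)=31185, p(40)=37338, p(41)=44583, p(42)=53174, p(43)=63261, p(44)=75175, p(45)=89134, p(46)=105558, p(47)=124754, p(48)=147273, p(49)=173525, p(50)=204226, p(51)=239943, p(52)=281589, p(53)=329931, p(54)=386155, p(55)=451276, p(56)=526823, p(57)=614154, p(58)=715220, p(59)=831820, p(60)=966467, p(61)=1121505, p(62)=1300156, p(63)=1505499, p(64)=1741630, p(65)=2012558, p(66)=2323520, p(67)=2679689, p(68)=3087735, p(69)=3554345, p(70)=4087968, p(71)=4697205, p(72)=5392783, p(73)=6185689, p(74)=7089500, p(75)=8118264, p(76)=9289091, p(77)=10619863, p(78)=12132164, p(79)=13848650, p(80)=15796476, p(81)=18004327, p(82)=20506255, p(83)=23338469, p(84)=26543660, p(85)=30167357, p(86)=34262962, p(87)=38887673, p(88)=44108109.
Final step: p(89) = p(88) + p(87) - p(84) - p(82) + p(77) + p(74) - p(67) - p(63) + p(54) + p(49) - p(38) - p(32) + p(19) + p(12)
= 44108109 + 38887673 - 26543660 - 20506255 + 10619863 + 7089500 - 2679689 - 1505499 + 386155 + 173525 - 26015 - 8349 + 490 + 77
= 49995925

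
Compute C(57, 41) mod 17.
0

Using Lucas' theorem:
Write n=57 and k=41 in base 17:
n in base 17: [3, 6]
k in base 17: [2, 7]
C(57,41) mod 17 = ∏ C(n_i, k_i) mod 17
Digit binomials (mod 17): C(3,2) = 3; C(6,7) = 0 (k_i > n_i)
Product: 3 × 0 = 0 ≡ 0 (mod 17)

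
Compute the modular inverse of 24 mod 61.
28

gcd(24, 61) = 1, so the inverse exists.
Extended Euclidean algorithm on (61, 24):
61 = 2 × 24 + 13  ⟹  13 = (1)·61 + (-2)·24
24 = 1 × 13 + 11  ⟹  11 = (-1)·61 + (3)·24
13 = 1 × 11 + 2  ⟹  2 = (2)·61 + (-5)·24
11 = 5 × 2 + 1  ⟹  1 = (-11)·61 + (28)·24
So (28)·24 ≡ 1 (mod 61), i.e. 24^(-1) ≡ 28 (mod 61).
Check: 24 × 28 = 672 ≡ 1 (mod 61)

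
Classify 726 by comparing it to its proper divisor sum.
abundant

Proper divisors of 726: sum = 1 + 2 + 3 + 6 + 11 + 22 + 33 + 66 + 121 + 242 + 363 = 870
Since 870 > 726, 726 is abundant.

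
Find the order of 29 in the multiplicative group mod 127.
126

127 is prime, so ord(29) divides φ(127) = 126.
Divisors of 126: 1, 2, 3, 6, 7, 9, 14, 18, 21, 42, 63, 126.
Repeated squaring: 29^1 ≡ 29, 29^2 ≡ 79, 29^4 ≡ 18, 29^8 ≡ 70, 29^16 ≡ 74, 29^32 ≡ 15, 29^64 ≡ 98 (mod 127).
Test 29^d mod 127 for each divisor d in increasing order:
29^1 ≡ 29
29^2 ≡ 79
29^3 = 29^2·29^1 ≡ 5
29^6 = 29^4·29^2 ≡ 25
29^7 = 29^4·29^2·29^1 ≡ 90
29^9 = 29^8·29^1 ≡ 125
29^14 = 29^8·29^4·29^2 ≡ 99
29^18 = 29^16·29^2 ≡ 4
29^21 = 29^16·29^4·29^1 ≡ 20
29^42 = 29^32·29^8·29^2 ≡ 19
29^63 = 29^32·29^16·29^8·29^4·29^2·29^1 ≡ 126
29^126 = 29^64·29^32·29^16·29^8·29^4·29^2 ≡ 1  ← first divisor giving 1
The order is 126.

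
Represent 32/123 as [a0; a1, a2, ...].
[0; 3, 1, 5, 2, 2]

Euclidean algorithm steps:
32 = 0 × 123 + 32
123 = 3 × 32 + 27
32 = 1 × 27 + 5
27 = 5 × 5 + 2
5 = 2 × 2 + 1
2 = 2 × 1 + 0
Continued fraction: [0; 3, 1, 5, 2, 2]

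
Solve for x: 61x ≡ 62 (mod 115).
x ≡ 67 (mod 115)

gcd(61, 115) = 1, which divides 62, so solutions exist.
Find 61^(-1) mod 115 by the extended Euclidean algorithm:
115 = 1 × 61 + 54  ⟹  54 = (1)·115 + (-1)·61
61 = 1 × 54 + 7  ⟹  7 = (-1)·115 + (2)·61
54 = 7 × 7 + 5  ⟹  5 = (8)·115 + (-15)·61
7 = 1 × 5 + 2  ⟹  2 = (-9)·115 + (17)·61
5 = 2 × 2 + 1  ⟹  1 = (26)·115 + (-49)·61
So (-49)·61 ≡ 1 (mod 115), i.e. 61^(-1) ≡ -49 ≡ 66 (mod 115).
x ≡ 66 × 62 = 4092 ≡ 67 (mod 115).
Check: 61 × 67 = 4087 ≡ 62 (mod 115).
Unique solution: x ≡ 67 (mod 115)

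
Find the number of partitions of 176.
476715857290

p(n) counts ways to write n as a sum of positive integers (order ignored).
Euler's pentagonal recurrence: p(k) = p(k-1) + p(k-2) - p(k-5) - p(k-7) + p(k-12) + p(k-15) - ... (offsets j(3j∓1)/2, signs ++--, p(0)=1, p(<0)=0).
DP table for k = 0..175: p(0)=1, p(1)=1, p(2)=2, p(3)=3, p(4)=5, p(5)=7, p(6)=11, p(7)=15, p(8)=22, p(9)=30, p(10)=42, p(11)=56, p(12)=77, p(13)=101, p(14)=135, p(15)=176, p(16)=231, p(17)=297, p(18)=385, p(19)=490, p(20)=627, p(21)=792, p(22)=1002, p(23)=1255, p(24)=1575, p(25)=1958, p(26)=2436, p(27)=3010, p(28)=3718, p(29)=4565, p(30)=5604, p(31)=6842, p(32)=8349, p(33)=10143, p(34)=12310, p(35)=14883, p(36)=17977, p(37)=21637, p(38)=26015, p(39)=31185, p(40)=37338, p(41)=44583, p(42)=53174, p(43)=63261, p(44)=75175, p(45)=89134, p(46)=105558, p(47)=124754, p(48)=147273, p(49)=173525, p(50)=204226, p(51)=239943, p(52)=281589, p(53)=329931, p(54)=386155, p(55)=451276, p(56)=526823, p(57)=614154, p(58)=715220, p(59)=831820, p(60)=966467, p(61)=1121505, p(62)=1300156, p(63)=1505499, p(64)=1741630, p(65)=2012558, p(66)=2323520, p(67)=2679689, p(68)=3087735, p(69)=3554345, p(70)=4087968, p(71)=4697205, p(72)=5392783, p(73)=6185689, p(74)=7089500, p(75)=8118264, p(76)=9289091, p(77)=10619863, p(78)=12132164, p(79)=13848650, p(80)=15796476, p(81)=18004327, p(82)=20506255, p(83)=23338469, p(84)=26543660, p(85)=30167357, p(86)=34262962, p(87)=38887673, p(88)=44108109, p(89)=49995925, p(90)=56634173, p(91)=64112359, p(92)=72533807, p(93)=82010177, p(94)=92669720, p(95)=104651419, p(96)=118114304, p(97)=133230930, p(98)=150198136, p(99)=169229875, p(100)=190569292, p(101)=214481126, p(102)=241265379, p(103)=271248950, p(104)=304801365, p(105)=342325709, p(106)=384276336, p(107)=431149389, p(108)=483502844, p(109)=541946240, p(110)=607163746, p(111)=679903203, p(112)=761002156, p(113)=851376628, p(114)=952050665, p(115)=1064144451, p(116)=1188908248, p(117)=1327710076, p(118)=1482074143, p(119)=1653668665, p(120)=1844349560, p(121)=2056148051, p(122)=2291320912, p(123)=2552338241, p(124)=2841940500, p(125)=3163127352, p(126)=3519222692, p(127)=3913864295, p(128)=4351078600, p(129)=4835271870, p(130)=5371315400, p(131)=5964539504, p(132)=6620830889, p(133)=7346629512, p(134)=8149040695, p(135)=9035836076, p(136)=10015581680, p(137)=11097645016, p(138)=12292341831, p(139)=13610949895, p(140)=15065878135, p(141)=16670689208, p(142)=18440293320, p(143)=20390982757, p(144)=22540654445, p(145)=24908858009, p(146)=27517052599, p(147)=30388671978, p(148)=33549419497, p(149)=37027355200, p(150)=40853235313, p(151)=45060624582, p(152)=49686288421, p(153)=54770336324, p(154)=60356673280, p(155)=66493182097, p(156)=73232243759, p(157)=80630964769, p(158)=88751778802, p(159)=97662728555, p(160)=107438159466, p(161)=118159068427, p(162)=129913904637, p(163)=142798995930, p(164)=156919475295, p(165)=172389800255, p(166)=189334822579, p(167)=207890420102, p(168)=228204732751, p(169)=250438925115, p(170)=274768617130, p(171)=301384802048, p(172)=330495499613, p(173)=362326859895, p(174)=397125074750, p(175)=435157697830.
Final step: p(176) = p(175) + p(174) - p(171) - p(169) + p(164) + p(161) - p(154) - p(150) + p(141) + p(136) - p(125) - p(119) + p(106) + p(99) - p(84) - p(76) + p(59) + p(50) - p(31) - p(21) + p(0)
= 435157697830 + 397125074750 - 301384802048 - 250438925115 + 156919475295 + 118159068427 - 60356673280 - 40853235313 + 16670689208 + 10015581680 - 3163127352 - 1653668665 + 384276336 + 169229875 - 26543660 - 9289091 + 831820 + 204226 - 6842 - 792 + 1
= 476715857290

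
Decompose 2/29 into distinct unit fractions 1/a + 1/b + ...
1/15 + 1/435

Greedy algorithm:
2/29: ceiling(29/2) = 15, use 1/15
1/435: ceiling(435/1) = 435, use 1/435
Result: 2/29 = 1/15 + 1/435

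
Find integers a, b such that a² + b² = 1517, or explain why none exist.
19² + 34² (a=19, b=34)

Factorization: 1517 = 37 × 41
By Fermat: n is sum of two squares iff every prime p ≡ 3 (mod 4) appears to even power.
All primes ≡ 3 (mod 4) appear to even power.
Search a = 0, 1, 2, … for 1517 - a² a perfect square: first hit at a = 19: 1517 - 361 = 1156 = 34².
1517 = 19² + 34² = 361 + 1156 ✓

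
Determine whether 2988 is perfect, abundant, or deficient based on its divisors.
abundant

Proper divisors of 2988: sum = 1 + 2 + 3 + 4 + 6 + 9 + 12 + 18 + ... + 498 + 747 + 996 + 1494 (17 divisors) = 4656
Since 4656 > 2988, 2988 is abundant.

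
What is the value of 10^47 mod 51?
46

Repeated squaring. Binary of 47 = 101111.
10^1 ≡ 10 (mod 51); 10^2 ≡ 49 (mod 51); 10^4 ≡ 4 (mod 51); 10^8 ≡ 16 (mod 51); 10^16 ≡ 1 (mod 51); 10^32 ≡ 1 (mod 51)
10^47 = 10^1 × 10^2 × 10^4 × 10^8 × 10^32 ≡ 46 (mod 51)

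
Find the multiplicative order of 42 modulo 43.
2

43 is prime, so ord(42) divides φ(43) = 42.
Divisors of 42: 1, 2, 3, 6, 7, 14, 21, 42.
Repeated squaring: 42^1 ≡ 42, 42^2 ≡ 1, 42^4 ≡ 1, 42^8 ≡ 1, 42^16 ≡ 1, 42^32 ≡ 1 (mod 43).
Test 42^d mod 43 for each divisor d in increasing order:
42^1 ≡ 42
42^2 ≡ 1  ← first divisor giving 1
The order is 2.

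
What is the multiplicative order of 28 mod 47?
23

47 is prime, so ord(28) divides φ(47) = 46.
Divisors of 46: 1, 2, 23, 46.
Repeated squaring: 28^1 ≡ 28, 28^2 ≡ 32, 28^4 ≡ 37, 28^8 ≡ 6, 28^16 ≡ 36, 28^32 ≡ 27 (mod 47).
Test 28^d mod 47 for each divisor d in increasing order:
28^1 ≡ 28
28^2 ≡ 32
28^23 = 28^16·28^4·28^2·28^1 ≡ 1  ← first divisor giving 1
The order is 23.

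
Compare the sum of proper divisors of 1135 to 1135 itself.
deficient

Proper divisors of 1135: sum = 1 + 5 + 227 = 233
Since 233 < 1135, 1135 is deficient.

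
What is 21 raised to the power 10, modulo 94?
27

Repeated squaring. Binary of 10 = 1010.
21^1 ≡ 21 (mod 94); 21^2 ≡ 65 (mod 94); 21^4 ≡ 89 (mod 94); 21^8 ≡ 25 (mod 94)
21^10 = 21^2 × 21^8 ≡ 27 (mod 94)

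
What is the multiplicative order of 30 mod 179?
178

179 is prime, so ord(30) divides φ(179) = 178.
Divisors of 178: 1, 2, 89, 178.
Repeated squaring: 30^1 ≡ 30, 30^2 ≡ 5, 30^4 ≡ 25, 30^8 ≡ 88, 30^16 ≡ 47, 30^32 ≡ 61, 30^64 ≡ 141, 30^128 ≡ 12 (mod 179).
Test 30^d mod 179 for each divisor d in increasing order:
30^1 ≡ 30
30^2 ≡ 5
30^89 = 30^64·30^16·30^8·30^1 ≡ 178
30^178 = 30^128·30^32·30^16·30^2 ≡ 1  ← first divisor giving 1
The order is 178.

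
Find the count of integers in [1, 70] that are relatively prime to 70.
24

70 = 2 × 5 × 7
φ(n) = n × ∏(1 - 1/p) for each prime p dividing n
φ(70) = 70 × (1 - 1/2) × (1 - 1/5) × (1 - 1/7) = 24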